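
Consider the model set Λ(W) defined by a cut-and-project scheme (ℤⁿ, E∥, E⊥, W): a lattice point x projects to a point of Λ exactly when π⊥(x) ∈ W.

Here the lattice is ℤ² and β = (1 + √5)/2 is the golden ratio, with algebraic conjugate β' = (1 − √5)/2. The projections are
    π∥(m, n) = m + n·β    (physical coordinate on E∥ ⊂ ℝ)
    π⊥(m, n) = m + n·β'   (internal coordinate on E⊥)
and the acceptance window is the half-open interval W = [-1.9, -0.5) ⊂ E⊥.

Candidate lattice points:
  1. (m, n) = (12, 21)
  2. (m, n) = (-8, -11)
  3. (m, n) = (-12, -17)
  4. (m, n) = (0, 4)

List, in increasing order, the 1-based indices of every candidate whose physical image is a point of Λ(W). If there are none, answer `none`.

1, 2, 3

β' = (1−√5)/2 ≈ -0.61803.
#1 (12,21): internal coord 12 + (21)·β' = -0.97871; -0.97871 ∈ [-1.9, -0.5) → IN Λ
#2 (-8,-11): internal coord -8 + (-11)·β' = -1.20163; -1.20163 ∈ [-1.9, -0.5) → IN Λ
#3 (-12,-17): internal coord -12 + (-17)·β' = -1.49342; -1.49342 ∈ [-1.9, -0.5) → IN Λ
#4 (0,4): internal coord 0 + (4)·β' = -2.47214; -2.47214 ∉ [-1.9, -0.5) → out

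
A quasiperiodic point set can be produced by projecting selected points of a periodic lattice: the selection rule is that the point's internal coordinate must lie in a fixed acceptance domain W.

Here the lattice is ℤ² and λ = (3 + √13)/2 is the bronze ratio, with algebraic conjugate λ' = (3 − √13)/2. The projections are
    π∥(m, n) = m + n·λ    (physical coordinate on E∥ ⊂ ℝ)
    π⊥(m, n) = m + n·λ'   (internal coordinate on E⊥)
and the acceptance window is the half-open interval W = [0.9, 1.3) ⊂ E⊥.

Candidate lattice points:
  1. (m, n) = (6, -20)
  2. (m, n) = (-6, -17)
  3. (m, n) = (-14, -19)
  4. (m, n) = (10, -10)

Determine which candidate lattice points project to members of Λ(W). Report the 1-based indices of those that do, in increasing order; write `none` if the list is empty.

Compute λ' = (3−√13)/2 = -0.30278, so π⊥(m,n) = m -0.30278·n.
#1 (6,-20): internal coord 6 + (-20)·λ' = +12.05551; +12.05551 ∉ [0.9, 1.3) → out
#2 (-6,-17): internal coord -6 + (-17)·λ' = -0.85281; -0.85281 ∉ [0.9, 1.3) → out
#3 (-14,-19): internal coord -14 + (-19)·λ' = -8.24726; -8.24726 ∉ [0.9, 1.3) → out
#4 (10,-10): internal coord 10 + (-10)·λ' = +13.02776; +13.02776 ∉ [0.9, 1.3) → out

none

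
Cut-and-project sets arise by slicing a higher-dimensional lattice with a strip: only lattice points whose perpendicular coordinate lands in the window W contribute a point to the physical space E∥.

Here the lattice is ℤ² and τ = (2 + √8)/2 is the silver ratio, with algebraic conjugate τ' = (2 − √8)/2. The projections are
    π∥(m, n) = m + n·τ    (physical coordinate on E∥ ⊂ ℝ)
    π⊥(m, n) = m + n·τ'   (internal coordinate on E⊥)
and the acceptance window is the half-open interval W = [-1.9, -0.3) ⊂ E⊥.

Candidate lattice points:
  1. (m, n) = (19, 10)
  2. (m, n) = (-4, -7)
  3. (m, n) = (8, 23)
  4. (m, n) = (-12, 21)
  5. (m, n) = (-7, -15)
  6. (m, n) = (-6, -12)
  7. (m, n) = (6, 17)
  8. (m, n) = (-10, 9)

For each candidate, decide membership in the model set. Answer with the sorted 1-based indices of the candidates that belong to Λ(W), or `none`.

Numerically τ ≈ 2.41421 and τ' = −1/τ ≈ -0.41421.
candidate 1: (m,n)=(19,10) → π∥ = 19+10·τ ≈ 43.14214, π⊥ = 19+10·τ' ≈ 14.85786 ∉ [-1.9, -0.3) ⇒ out
candidate 2: (m,n)=(-4,-7) → π∥ = -4-7·τ ≈ -20.89949, π⊥ = -4-7·τ' ≈ -1.10051 ∈ [-1.9, -0.3) ⇒ IN Λ
candidate 3: (m,n)=(8,23) → π∥ = 8+23·τ ≈ 63.52691, π⊥ = 8+23·τ' ≈ -1.52691 ∈ [-1.9, -0.3) ⇒ IN Λ
candidate 4: (m,n)=(-12,21) → π∥ = -12+21·τ ≈ 38.69848, π⊥ = -12+21·τ' ≈ -20.69848 ∉ [-1.9, -0.3) ⇒ out
candidate 5: (m,n)=(-7,-15) → π∥ = -7-15·τ ≈ -43.21320, π⊥ = -7-15·τ' ≈ -0.78680 ∈ [-1.9, -0.3) ⇒ IN Λ
candidate 6: (m,n)=(-6,-12) → π∥ = -6-12·τ ≈ -34.97056, π⊥ = -6-12·τ' ≈ -1.02944 ∈ [-1.9, -0.3) ⇒ IN Λ
candidate 7: (m,n)=(6,17) → π∥ = 6+17·τ ≈ 47.04163, π⊥ = 6+17·τ' ≈ -1.04163 ∈ [-1.9, -0.3) ⇒ IN Λ
candidate 8: (m,n)=(-10,9) → π∥ = -10+9·τ ≈ 11.72792, π⊥ = -10+9·τ' ≈ -13.72792 ∉ [-1.9, -0.3) ⇒ out

2, 3, 5, 6, 7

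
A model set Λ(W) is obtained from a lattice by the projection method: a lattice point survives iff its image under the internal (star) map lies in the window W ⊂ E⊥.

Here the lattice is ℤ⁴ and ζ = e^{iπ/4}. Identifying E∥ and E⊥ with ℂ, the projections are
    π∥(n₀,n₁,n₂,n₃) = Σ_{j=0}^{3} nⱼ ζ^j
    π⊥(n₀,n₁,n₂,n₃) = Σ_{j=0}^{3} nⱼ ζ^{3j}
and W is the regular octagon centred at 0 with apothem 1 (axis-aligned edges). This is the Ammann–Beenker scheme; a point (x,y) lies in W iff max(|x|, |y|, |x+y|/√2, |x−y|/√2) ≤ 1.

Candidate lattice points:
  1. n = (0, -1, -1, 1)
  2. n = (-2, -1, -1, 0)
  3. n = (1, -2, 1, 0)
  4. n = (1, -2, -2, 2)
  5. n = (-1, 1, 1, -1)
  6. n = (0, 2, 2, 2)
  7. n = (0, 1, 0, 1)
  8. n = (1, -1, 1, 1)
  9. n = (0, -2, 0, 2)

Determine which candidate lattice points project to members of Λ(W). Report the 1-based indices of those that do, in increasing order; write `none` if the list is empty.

6

Internal map: ζ^{3j} for j=0..3 gives (1,0), (−√2/2,√2/2), (0,−1), (√2/2,√2/2).
candidate 1: n = (0, -1, -1, 1) → π⊥ ≈ (+1.414214, +1.000000); max(|x|,|y|,|x±y|/√2) = 1.707107 > 1 ⇒ ∉ W
candidate 2: n = (-2, -1, -1, 0) → π⊥ ≈ (-1.292893, +0.292893); max(|x|,|y|,|x±y|/√2) = 1.292893 > 1 ⇒ ∉ W
candidate 3: n = (1, -2, 1, 0) → π⊥ ≈ (+2.414214, -2.414214); max(|x|,|y|,|x±y|/√2) = 3.414214 > 1 ⇒ ∉ W
candidate 4: n = (1, -2, -2, 2) → π⊥ ≈ (+3.828427, +2.000000); max(|x|,|y|,|x±y|/√2) = 4.121320 > 1 ⇒ ∉ W
candidate 5: n = (-1, 1, 1, -1) → π⊥ ≈ (-2.414214, -1.000000); max(|x|,|y|,|x±y|/√2) = 2.414214 > 1 ⇒ ∉ W
candidate 6: n = (0, 2, 2, 2) → π⊥ ≈ (+0.000000, +0.828427); max(|x|,|y|,|x±y|/√2) = 0.828427 ≤ 1 ⇒ ∈ W
candidate 7: n = (0, 1, 0, 1) → π⊥ ≈ (+0.000000, +1.414214); max(|x|,|y|,|x±y|/√2) = 1.414214 > 1 ⇒ ∉ W
candidate 8: n = (1, -1, 1, 1) → π⊥ ≈ (+2.414214, -1.000000); max(|x|,|y|,|x±y|/√2) = 2.414214 > 1 ⇒ ∉ W
candidate 9: n = (0, -2, 0, 2) → π⊥ ≈ (+2.828427, +0.000000); max(|x|,|y|,|x±y|/√2) = 2.828427 > 1 ⇒ ∉ W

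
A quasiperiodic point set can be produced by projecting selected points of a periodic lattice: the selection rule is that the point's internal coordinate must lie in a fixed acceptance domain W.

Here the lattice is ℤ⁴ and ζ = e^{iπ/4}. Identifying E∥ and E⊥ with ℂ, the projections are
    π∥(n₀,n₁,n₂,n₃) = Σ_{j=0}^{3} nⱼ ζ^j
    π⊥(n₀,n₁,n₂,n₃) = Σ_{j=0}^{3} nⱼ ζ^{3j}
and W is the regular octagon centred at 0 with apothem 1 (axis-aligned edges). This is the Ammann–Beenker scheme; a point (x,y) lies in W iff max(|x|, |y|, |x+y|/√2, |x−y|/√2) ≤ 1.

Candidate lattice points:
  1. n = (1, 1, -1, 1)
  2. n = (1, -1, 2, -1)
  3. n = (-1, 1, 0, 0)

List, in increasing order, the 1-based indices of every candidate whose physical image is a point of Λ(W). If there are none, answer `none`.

none

Internal map: ζ^{3j} for j=0..3 gives (1,0), (−√2/2,√2/2), (0,−1), (√2/2,√2/2).
#1 (1, 1, -1, 1): internal (1.000000, 2.414214); octagon support 2.414214 vs apothem 1 → ∉ W
#2 (1, -1, 2, -1): internal (1.000000, -3.414214); octagon support 3.414214 vs apothem 1 → ∉ W
#3 (-1, 1, 0, 0): internal (-1.707107, 0.707107); octagon support 1.707107 vs apothem 1 → ∉ W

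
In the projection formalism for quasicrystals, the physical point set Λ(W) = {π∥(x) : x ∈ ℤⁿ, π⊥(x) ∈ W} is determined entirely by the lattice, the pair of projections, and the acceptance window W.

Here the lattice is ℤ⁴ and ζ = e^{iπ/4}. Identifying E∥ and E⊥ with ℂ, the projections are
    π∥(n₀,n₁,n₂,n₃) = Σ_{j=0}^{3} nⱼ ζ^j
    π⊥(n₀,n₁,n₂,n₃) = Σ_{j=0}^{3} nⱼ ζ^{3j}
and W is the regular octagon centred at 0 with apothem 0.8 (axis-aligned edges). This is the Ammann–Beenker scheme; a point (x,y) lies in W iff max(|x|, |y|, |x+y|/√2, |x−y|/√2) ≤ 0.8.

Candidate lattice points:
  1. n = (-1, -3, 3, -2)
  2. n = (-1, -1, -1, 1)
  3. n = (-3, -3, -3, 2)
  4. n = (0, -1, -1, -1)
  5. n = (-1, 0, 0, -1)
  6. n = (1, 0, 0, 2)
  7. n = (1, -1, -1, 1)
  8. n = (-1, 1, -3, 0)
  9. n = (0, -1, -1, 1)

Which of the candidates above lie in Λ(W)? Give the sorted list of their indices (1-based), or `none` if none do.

4

π⊥(n) = n₀ + n₁ζ³ + n₂ζ⁶ + n₃ζ⁹ where ζ = e^{iπ/4}.
candidate 1: n = (-1, -3, 3, -2) → π⊥ ≈ (-0.2929, -6.5355); max(|x|,|y|,|x±y|/√2) = 6.5355 > 0.8 ⇒ ∉ W
candidate 2: n = (-1, -1, -1, 1) → π⊥ ≈ (+0.4142, +1.0000); max(|x|,|y|,|x±y|/√2) = 1.0000 > 0.8 ⇒ ∉ W
candidate 3: n = (-3, -3, -3, 2) → π⊥ ≈ (+0.5355, +2.2929); max(|x|,|y|,|x±y|/√2) = 2.2929 > 0.8 ⇒ ∉ W
candidate 4: n = (0, -1, -1, -1) → π⊥ ≈ (+0.0000, -0.4142); max(|x|,|y|,|x±y|/√2) = 0.4142 ≤ 0.8 ⇒ ∈ W
candidate 5: n = (-1, 0, 0, -1) → π⊥ ≈ (-1.7071, -0.7071); max(|x|,|y|,|x±y|/√2) = 1.7071 > 0.8 ⇒ ∉ W
candidate 6: n = (1, 0, 0, 2) → π⊥ ≈ (+2.4142, +1.4142); max(|x|,|y|,|x±y|/√2) = 2.7071 > 0.8 ⇒ ∉ W
candidate 7: n = (1, -1, -1, 1) → π⊥ ≈ (+2.4142, +1.0000); max(|x|,|y|,|x±y|/√2) = 2.4142 > 0.8 ⇒ ∉ W
candidate 8: n = (-1, 1, -3, 0) → π⊥ ≈ (-1.7071, +3.7071); max(|x|,|y|,|x±y|/√2) = 3.8284 > 0.8 ⇒ ∉ W
candidate 9: n = (0, -1, -1, 1) → π⊥ ≈ (+1.4142, +1.0000); max(|x|,|y|,|x±y|/√2) = 1.7071 > 0.8 ⇒ ∉ W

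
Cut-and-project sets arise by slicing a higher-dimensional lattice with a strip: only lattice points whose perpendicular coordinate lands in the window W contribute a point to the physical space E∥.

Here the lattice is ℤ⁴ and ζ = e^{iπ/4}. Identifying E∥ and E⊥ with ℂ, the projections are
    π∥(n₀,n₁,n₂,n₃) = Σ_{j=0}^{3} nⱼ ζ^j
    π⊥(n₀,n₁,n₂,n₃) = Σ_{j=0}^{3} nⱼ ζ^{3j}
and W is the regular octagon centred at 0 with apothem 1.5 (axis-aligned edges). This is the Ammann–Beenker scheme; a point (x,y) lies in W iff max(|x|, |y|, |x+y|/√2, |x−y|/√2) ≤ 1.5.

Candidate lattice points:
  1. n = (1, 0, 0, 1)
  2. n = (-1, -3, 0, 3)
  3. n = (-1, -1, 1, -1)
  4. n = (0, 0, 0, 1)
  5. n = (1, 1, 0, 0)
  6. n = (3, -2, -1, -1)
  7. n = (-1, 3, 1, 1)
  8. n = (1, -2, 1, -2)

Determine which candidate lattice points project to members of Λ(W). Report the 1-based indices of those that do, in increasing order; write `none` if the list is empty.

With ζ = e^{iπ/4} the internal vectors are ζ^0,ζ^3,ζ^6,ζ^9.
#1 (1, 0, 0, 1): internal (1.707107, 0.707107); octagon support 1.707107 vs apothem 1.5 → ∉ W
#2 (-1, -3, 0, 3): internal (3.242641, 0.000000); octagon support 3.242641 vs apothem 1.5 → ∉ W
#3 (-1, -1, 1, -1): internal (-1.000000, -2.414214); octagon support 2.414214 vs apothem 1.5 → ∉ W
#4 (0, 0, 0, 1): internal (0.707107, 0.707107); octagon support 1.000000 vs apothem 1.5 → ∈ W
#5 (1, 1, 0, 0): internal (0.292893, 0.707107); octagon support 0.707107 vs apothem 1.5 → ∈ W
#6 (3, -2, -1, -1): internal (3.707107, -1.121320); octagon support 3.707107 vs apothem 1.5 → ∉ W
#7 (-1, 3, 1, 1): internal (-2.414214, 1.828427); octagon support 3.000000 vs apothem 1.5 → ∉ W
#8 (1, -2, 1, -2): internal (1.000000, -3.828427); octagon support 3.828427 vs apothem 1.5 → ∉ W

4, 5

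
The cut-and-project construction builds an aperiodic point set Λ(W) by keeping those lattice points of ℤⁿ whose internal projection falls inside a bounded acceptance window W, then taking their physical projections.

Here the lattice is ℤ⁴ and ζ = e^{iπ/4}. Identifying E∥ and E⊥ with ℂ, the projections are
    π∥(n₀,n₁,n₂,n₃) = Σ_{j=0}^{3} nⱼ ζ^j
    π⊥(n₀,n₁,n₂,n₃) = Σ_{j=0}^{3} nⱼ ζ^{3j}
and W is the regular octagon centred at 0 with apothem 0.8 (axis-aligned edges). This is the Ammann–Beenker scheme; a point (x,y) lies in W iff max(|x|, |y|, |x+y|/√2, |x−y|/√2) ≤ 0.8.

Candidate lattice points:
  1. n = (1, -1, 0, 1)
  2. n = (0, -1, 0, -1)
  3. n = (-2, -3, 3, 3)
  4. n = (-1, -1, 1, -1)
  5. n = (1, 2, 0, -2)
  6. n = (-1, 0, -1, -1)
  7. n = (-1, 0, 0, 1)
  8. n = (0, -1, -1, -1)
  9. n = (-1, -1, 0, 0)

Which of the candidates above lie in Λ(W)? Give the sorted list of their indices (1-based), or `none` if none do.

7, 8, 9

Internal map: ζ^{3j} for j=0..3 gives (1,0), (−√2/2,√2/2), (0,−1), (√2/2,√2/2).
candidate 1: n = (1, -1, 0, 1) → π⊥ ≈ (+2.4142, +0.0000); max(|x|,|y|,|x±y|/√2) = 2.4142 > 0.8 ⇒ ∉ W
candidate 2: n = (0, -1, 0, -1) → π⊥ ≈ (+0.0000, -1.4142); max(|x|,|y|,|x±y|/√2) = 1.4142 > 0.8 ⇒ ∉ W
candidate 3: n = (-2, -3, 3, 3) → π⊥ ≈ (+2.2426, -3.0000); max(|x|,|y|,|x±y|/√2) = 3.7071 > 0.8 ⇒ ∉ W
candidate 4: n = (-1, -1, 1, -1) → π⊥ ≈ (-1.0000, -2.4142); max(|x|,|y|,|x±y|/√2) = 2.4142 > 0.8 ⇒ ∉ W
candidate 5: n = (1, 2, 0, -2) → π⊥ ≈ (-1.8284, +0.0000); max(|x|,|y|,|x±y|/√2) = 1.8284 > 0.8 ⇒ ∉ W
candidate 6: n = (-1, 0, -1, -1) → π⊥ ≈ (-1.7071, +0.2929); max(|x|,|y|,|x±y|/√2) = 1.7071 > 0.8 ⇒ ∉ W
candidate 7: n = (-1, 0, 0, 1) → π⊥ ≈ (-0.2929, +0.7071); max(|x|,|y|,|x±y|/√2) = 0.7071 ≤ 0.8 ⇒ ∈ W
candidate 8: n = (0, -1, -1, -1) → π⊥ ≈ (+0.0000, -0.4142); max(|x|,|y|,|x±y|/√2) = 0.4142 ≤ 0.8 ⇒ ∈ W
candidate 9: n = (-1, -1, 0, 0) → π⊥ ≈ (-0.2929, -0.7071); max(|x|,|y|,|x±y|/√2) = 0.7071 ≤ 0.8 ⇒ ∈ W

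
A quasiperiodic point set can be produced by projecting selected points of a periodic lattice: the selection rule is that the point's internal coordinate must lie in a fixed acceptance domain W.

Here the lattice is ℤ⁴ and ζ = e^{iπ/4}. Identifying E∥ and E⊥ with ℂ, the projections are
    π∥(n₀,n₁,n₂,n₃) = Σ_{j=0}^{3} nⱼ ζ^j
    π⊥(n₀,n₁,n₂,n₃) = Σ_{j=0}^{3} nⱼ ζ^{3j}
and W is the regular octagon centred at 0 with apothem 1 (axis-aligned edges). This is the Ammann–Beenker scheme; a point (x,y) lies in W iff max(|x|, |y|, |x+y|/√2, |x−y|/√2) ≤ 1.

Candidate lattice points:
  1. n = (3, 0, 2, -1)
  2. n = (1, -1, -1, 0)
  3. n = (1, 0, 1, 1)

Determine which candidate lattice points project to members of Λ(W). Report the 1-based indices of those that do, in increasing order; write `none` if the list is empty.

With ζ = e^{iπ/4} the internal vectors are ζ^0,ζ^3,ζ^6,ζ^9.
#1 (3, 0, 2, -1): internal (2.2929, -2.7071); octagon support 3.5355 vs apothem 1 → ∉ W
#2 (1, -1, -1, 0): internal (1.7071, 0.2929); octagon support 1.7071 vs apothem 1 → ∉ W
#3 (1, 0, 1, 1): internal (1.7071, -0.2929); octagon support 1.7071 vs apothem 1 → ∉ W

none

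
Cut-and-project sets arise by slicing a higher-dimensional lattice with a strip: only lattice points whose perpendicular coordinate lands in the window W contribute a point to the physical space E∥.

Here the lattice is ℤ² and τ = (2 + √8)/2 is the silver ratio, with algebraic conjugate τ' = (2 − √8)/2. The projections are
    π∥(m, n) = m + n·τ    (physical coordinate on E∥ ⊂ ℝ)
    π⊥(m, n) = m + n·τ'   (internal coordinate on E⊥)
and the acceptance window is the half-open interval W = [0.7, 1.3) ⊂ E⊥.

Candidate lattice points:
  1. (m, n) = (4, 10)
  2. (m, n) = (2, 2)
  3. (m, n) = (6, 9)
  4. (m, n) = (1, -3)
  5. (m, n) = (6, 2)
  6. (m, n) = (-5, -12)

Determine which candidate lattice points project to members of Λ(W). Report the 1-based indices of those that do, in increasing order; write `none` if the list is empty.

2

τ' = (2−√8)/2 ≈ -0.414214.
[1] lift (4,10): star map gives -0.142136; window check 0.7 ≤ -0.142136 < 1.3 is false → out
[2] lift (2,2): star map gives 1.171573; window check 0.7 ≤ 1.171573 < 1.3 is true → IN Λ
[3] lift (6,9): star map gives 2.272078; window check 0.7 ≤ 2.272078 < 1.3 is false → out
[4] lift (1,-3): star map gives 2.242641; window check 0.7 ≤ 2.242641 < 1.3 is false → out
[5] lift (6,2): star map gives 5.171573; window check 0.7 ≤ 5.171573 < 1.3 is false → out
[6] lift (-5,-12): star map gives -0.029437; window check 0.7 ≤ -0.029437 < 1.3 is false → out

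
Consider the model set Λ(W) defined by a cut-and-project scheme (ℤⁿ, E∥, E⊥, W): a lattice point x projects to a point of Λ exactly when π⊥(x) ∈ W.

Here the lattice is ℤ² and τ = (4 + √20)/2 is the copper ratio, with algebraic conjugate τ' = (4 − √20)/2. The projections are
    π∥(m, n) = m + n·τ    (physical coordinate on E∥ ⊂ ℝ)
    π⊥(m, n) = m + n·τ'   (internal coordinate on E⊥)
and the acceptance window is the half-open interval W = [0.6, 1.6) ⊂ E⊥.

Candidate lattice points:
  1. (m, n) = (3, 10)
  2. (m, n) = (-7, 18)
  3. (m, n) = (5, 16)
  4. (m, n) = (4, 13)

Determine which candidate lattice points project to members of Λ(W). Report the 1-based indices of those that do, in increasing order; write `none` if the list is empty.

Compute τ' = (4−√20)/2 = -0.2361, so π⊥(m,n) = m -0.2361·n.
[1] lift (3,10): star map gives 0.6393; window check 0.6 ≤ 0.6393 < 1.6 is true → IN Λ
[2] lift (-7,18): star map gives -11.2492; window check 0.6 ≤ -11.2492 < 1.6 is false → out
[3] lift (5,16): star map gives 1.2229; window check 0.6 ≤ 1.2229 < 1.6 is true → IN Λ
[4] lift (4,13): star map gives 0.9311; window check 0.6 ≤ 0.9311 < 1.6 is true → IN Λ

1, 3, 4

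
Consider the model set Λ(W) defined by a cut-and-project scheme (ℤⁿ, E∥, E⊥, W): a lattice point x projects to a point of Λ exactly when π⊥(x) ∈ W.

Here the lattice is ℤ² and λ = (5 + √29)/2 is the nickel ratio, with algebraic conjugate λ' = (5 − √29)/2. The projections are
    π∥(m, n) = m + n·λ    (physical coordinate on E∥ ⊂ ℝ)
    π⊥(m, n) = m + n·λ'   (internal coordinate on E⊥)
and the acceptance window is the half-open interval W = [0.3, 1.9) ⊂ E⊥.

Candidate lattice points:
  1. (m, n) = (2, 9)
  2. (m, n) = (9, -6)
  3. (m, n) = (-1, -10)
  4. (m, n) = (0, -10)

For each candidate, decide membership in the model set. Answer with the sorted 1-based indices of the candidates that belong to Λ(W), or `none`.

3

Numerically λ ≈ 5.19258 and λ' = −1/λ ≈ -0.19258.
candidate 1: (m,n)=(2,9) → π∥ = 2+9·λ ≈ 48.73324, π⊥ = 2+9·λ' ≈ 0.26676 ∉ [0.3, 1.9) ⇒ out
candidate 2: (m,n)=(9,-6) → π∥ = 9-6·λ ≈ -22.15549, π⊥ = 9-6·λ' ≈ 10.15549 ∉ [0.3, 1.9) ⇒ out
candidate 3: (m,n)=(-1,-10) → π∥ = -1-10·λ ≈ -52.92582, π⊥ = -1-10·λ' ≈ 0.92582 ∈ [0.3, 1.9) ⇒ IN Λ
candidate 4: (m,n)=(0,-10) → π∥ = 0-10·λ ≈ -51.92582, π⊥ = 0-10·λ' ≈ 1.92582 ∉ [0.3, 1.9) ⇒ out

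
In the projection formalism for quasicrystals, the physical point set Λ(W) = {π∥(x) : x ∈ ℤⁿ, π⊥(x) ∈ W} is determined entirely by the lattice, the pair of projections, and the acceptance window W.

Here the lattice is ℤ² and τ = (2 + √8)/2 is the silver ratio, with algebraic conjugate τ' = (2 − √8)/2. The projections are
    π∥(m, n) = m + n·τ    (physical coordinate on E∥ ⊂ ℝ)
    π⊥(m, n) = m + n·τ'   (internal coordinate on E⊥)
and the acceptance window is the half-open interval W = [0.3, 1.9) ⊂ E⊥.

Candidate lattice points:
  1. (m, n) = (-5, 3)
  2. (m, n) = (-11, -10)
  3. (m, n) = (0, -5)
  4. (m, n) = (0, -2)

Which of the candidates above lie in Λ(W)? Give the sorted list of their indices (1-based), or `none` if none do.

4

Compute τ' = (2−√8)/2 = -0.4142, so π⊥(m,n) = m -0.4142·n.
[1] lift (-5,3): star map gives -6.2426; window check 0.3 ≤ -6.2426 < 1.9 is false → out
[2] lift (-11,-10): star map gives -6.8579; window check 0.3 ≤ -6.8579 < 1.9 is false → out
[3] lift (0,-5): star map gives 2.0711; window check 0.3 ≤ 2.0711 < 1.9 is false → out
[4] lift (0,-2): star map gives 0.8284; window check 0.3 ≤ 0.8284 < 1.9 is true → IN Λ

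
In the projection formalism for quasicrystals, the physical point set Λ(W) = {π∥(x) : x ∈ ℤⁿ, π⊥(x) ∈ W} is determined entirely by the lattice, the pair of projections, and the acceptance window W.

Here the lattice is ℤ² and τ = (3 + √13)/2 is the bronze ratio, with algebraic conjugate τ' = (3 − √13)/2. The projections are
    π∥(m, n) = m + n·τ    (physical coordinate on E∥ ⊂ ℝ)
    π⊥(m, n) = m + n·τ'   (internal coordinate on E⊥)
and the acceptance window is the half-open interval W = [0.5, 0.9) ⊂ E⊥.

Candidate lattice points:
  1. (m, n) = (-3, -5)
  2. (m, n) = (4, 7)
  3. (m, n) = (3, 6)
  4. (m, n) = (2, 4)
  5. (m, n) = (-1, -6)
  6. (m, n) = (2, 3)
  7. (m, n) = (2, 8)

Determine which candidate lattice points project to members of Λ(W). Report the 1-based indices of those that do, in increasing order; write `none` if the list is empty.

4, 5

Compute τ' = (3−√13)/2 = -0.30278, so π⊥(m,n) = m -0.30278·n.
[1] lift (-3,-5): star map gives -1.48612; window check 0.5 ≤ -1.48612 < 0.9 is false → out
[2] lift (4,7): star map gives 1.88057; window check 0.5 ≤ 1.88057 < 0.9 is false → out
[3] lift (3,6): star map gives 1.18335; window check 0.5 ≤ 1.18335 < 0.9 is false → out
[4] lift (2,4): star map gives 0.78890; window check 0.5 ≤ 0.78890 < 0.9 is true → IN Λ
[5] lift (-1,-6): star map gives 0.81665; window check 0.5 ≤ 0.81665 < 0.9 is true → IN Λ
[6] lift (2,3): star map gives 1.09167; window check 0.5 ≤ 1.09167 < 0.9 is false → out
[7] lift (2,8): star map gives -0.42221; window check 0.5 ≤ -0.42221 < 0.9 is false → out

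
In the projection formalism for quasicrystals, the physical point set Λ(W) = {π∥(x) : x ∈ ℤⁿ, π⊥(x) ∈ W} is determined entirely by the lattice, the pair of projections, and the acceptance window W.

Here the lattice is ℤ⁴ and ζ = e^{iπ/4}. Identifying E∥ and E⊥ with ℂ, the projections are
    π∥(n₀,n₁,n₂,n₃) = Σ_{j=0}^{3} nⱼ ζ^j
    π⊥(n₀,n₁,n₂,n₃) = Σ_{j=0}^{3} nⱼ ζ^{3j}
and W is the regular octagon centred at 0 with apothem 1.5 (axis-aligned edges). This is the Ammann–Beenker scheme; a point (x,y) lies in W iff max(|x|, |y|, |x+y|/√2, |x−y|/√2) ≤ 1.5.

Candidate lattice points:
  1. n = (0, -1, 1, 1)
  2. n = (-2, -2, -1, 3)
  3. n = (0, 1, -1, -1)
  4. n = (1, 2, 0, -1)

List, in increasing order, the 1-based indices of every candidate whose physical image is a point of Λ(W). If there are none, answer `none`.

4

Internal map: ζ^{3j} for j=0..3 gives (1,0), (−√2/2,√2/2), (0,−1), (√2/2,√2/2).
#1 (0, -1, 1, 1): internal (1.4142, -1.0000); octagon support 1.7071 vs apothem 1.5 → ∉ W
#2 (-2, -2, -1, 3): internal (1.5355, 1.7071); octagon support 2.2929 vs apothem 1.5 → ∉ W
#3 (0, 1, -1, -1): internal (-1.4142, 1.0000); octagon support 1.7071 vs apothem 1.5 → ∉ W
#4 (1, 2, 0, -1): internal (-1.1213, 0.7071); octagon support 1.2929 vs apothem 1.5 → ∈ W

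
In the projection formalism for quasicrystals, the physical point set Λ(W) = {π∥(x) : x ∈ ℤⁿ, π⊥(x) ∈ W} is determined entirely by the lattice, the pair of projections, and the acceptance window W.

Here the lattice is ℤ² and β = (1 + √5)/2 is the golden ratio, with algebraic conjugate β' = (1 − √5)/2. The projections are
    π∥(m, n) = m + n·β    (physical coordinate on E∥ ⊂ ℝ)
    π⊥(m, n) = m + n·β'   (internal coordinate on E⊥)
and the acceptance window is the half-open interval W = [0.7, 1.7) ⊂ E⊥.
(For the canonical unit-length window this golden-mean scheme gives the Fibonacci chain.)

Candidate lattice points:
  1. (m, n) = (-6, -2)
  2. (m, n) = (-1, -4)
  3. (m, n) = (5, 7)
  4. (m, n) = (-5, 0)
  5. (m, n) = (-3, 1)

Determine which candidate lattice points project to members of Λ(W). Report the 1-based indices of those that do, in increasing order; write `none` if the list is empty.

2

Compute β' = (1−√5)/2 = -0.6180, so π⊥(m,n) = m -0.6180·n.
#1 (-6,-2): internal coord -6 + (-2)·β' = -4.7639; -4.7639 ∉ [0.7, 1.7) → out
#2 (-1,-4): internal coord -1 + (-4)·β' = +1.4721; +1.4721 ∈ [0.7, 1.7) → IN Λ
#3 (5,7): internal coord 5 + (7)·β' = +0.6738; +0.6738 ∉ [0.7, 1.7) → out
#4 (-5,0): internal coord -5 + (0)·β' = -5.0000; -5.0000 ∉ [0.7, 1.7) → out
#5 (-3,1): internal coord -3 + (1)·β' = -3.6180; -3.6180 ∉ [0.7, 1.7) → out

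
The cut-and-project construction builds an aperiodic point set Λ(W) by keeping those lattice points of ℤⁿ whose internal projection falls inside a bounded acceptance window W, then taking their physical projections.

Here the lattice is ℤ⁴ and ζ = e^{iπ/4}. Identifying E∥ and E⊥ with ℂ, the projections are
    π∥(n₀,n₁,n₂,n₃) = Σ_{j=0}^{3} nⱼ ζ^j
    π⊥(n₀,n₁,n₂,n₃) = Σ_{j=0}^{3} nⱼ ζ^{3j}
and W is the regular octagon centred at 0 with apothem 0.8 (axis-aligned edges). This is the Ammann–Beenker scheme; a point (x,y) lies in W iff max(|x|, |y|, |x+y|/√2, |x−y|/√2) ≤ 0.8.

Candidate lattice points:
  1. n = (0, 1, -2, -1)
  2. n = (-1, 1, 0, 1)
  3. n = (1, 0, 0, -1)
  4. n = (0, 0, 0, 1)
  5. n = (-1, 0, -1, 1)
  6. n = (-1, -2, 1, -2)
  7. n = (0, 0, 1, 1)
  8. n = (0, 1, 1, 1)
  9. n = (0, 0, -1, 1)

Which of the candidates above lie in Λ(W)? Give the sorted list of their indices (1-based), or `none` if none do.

π⊥(n) = n₀ + n₁ζ³ + n₂ζ⁶ + n₃ζ⁹ where ζ = e^{iπ/4}.
candidate 1: n = (0, 1, -2, -1) → π⊥ ≈ (-1.41421, +2.00000); max(|x|,|y|,|x±y|/√2) = 2.41421 > 0.8 ⇒ ∉ W
candidate 2: n = (-1, 1, 0, 1) → π⊥ ≈ (-1.00000, +1.41421); max(|x|,|y|,|x±y|/√2) = 1.70711 > 0.8 ⇒ ∉ W
candidate 3: n = (1, 0, 0, -1) → π⊥ ≈ (+0.29289, -0.70711); max(|x|,|y|,|x±y|/√2) = 0.70711 ≤ 0.8 ⇒ ∈ W
candidate 4: n = (0, 0, 0, 1) → π⊥ ≈ (+0.70711, +0.70711); max(|x|,|y|,|x±y|/√2) = 1.00000 > 0.8 ⇒ ∉ W
candidate 5: n = (-1, 0, -1, 1) → π⊥ ≈ (-0.29289, +1.70711); max(|x|,|y|,|x±y|/√2) = 1.70711 > 0.8 ⇒ ∉ W
candidate 6: n = (-1, -2, 1, -2) → π⊥ ≈ (-1.00000, -3.82843); max(|x|,|y|,|x±y|/√2) = 3.82843 > 0.8 ⇒ ∉ W
candidate 7: n = (0, 0, 1, 1) → π⊥ ≈ (+0.70711, -0.29289); max(|x|,|y|,|x±y|/√2) = 0.70711 ≤ 0.8 ⇒ ∈ W
candidate 8: n = (0, 1, 1, 1) → π⊥ ≈ (+0.00000, +0.41421); max(|x|,|y|,|x±y|/√2) = 0.41421 ≤ 0.8 ⇒ ∈ W
candidate 9: n = (0, 0, -1, 1) → π⊥ ≈ (+0.70711, +1.70711); max(|x|,|y|,|x±y|/√2) = 1.70711 > 0.8 ⇒ ∉ W

3, 7, 8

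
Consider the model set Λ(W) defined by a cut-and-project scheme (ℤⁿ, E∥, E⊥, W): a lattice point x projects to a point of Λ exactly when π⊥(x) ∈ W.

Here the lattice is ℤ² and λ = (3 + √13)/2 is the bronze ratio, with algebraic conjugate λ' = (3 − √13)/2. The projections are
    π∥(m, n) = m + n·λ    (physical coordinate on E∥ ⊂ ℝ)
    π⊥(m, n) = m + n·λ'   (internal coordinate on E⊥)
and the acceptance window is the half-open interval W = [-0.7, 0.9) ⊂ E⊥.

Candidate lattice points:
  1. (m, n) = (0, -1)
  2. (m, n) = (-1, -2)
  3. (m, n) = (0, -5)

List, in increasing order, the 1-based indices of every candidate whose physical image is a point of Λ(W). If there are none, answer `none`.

1, 2

Compute λ' = (3−√13)/2 = -0.302776, so π⊥(m,n) = m -0.302776·n.
#1 (0,-1): internal coord 0 + (-1)·λ' = +0.302776; +0.302776 ∈ [-0.7, 0.9) → IN Λ
#2 (-1,-2): internal coord -1 + (-2)·λ' = -0.394449; -0.394449 ∈ [-0.7, 0.9) → IN Λ
#3 (0,-5): internal coord 0 + (-5)·λ' = +1.513878; +1.513878 ∉ [-0.7, 0.9) → out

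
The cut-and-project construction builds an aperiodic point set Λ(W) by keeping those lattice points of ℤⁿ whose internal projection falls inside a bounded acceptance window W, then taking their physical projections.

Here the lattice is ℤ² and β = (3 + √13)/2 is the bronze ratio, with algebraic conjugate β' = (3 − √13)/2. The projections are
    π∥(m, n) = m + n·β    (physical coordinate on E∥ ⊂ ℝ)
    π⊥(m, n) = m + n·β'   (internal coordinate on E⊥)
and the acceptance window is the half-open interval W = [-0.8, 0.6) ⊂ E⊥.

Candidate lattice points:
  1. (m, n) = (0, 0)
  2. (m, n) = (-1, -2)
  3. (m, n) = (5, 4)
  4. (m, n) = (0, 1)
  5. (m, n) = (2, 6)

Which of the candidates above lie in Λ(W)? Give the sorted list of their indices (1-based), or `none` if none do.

1, 2, 4, 5

Compute β' = (3−√13)/2 = -0.302776, so π⊥(m,n) = m -0.302776·n.
#1 (0,0): internal coord 0 + (0)·β' = +0.000000; +0.000000 ∈ [-0.8, 0.6) → IN Λ
#2 (-1,-2): internal coord -1 + (-2)·β' = -0.394449; -0.394449 ∈ [-0.8, 0.6) → IN Λ
#3 (5,4): internal coord 5 + (4)·β' = +3.788897; +3.788897 ∉ [-0.8, 0.6) → out
#4 (0,1): internal coord 0 + (1)·β' = -0.302776; -0.302776 ∈ [-0.8, 0.6) → IN Λ
#5 (2,6): internal coord 2 + (6)·β' = +0.183346; +0.183346 ∈ [-0.8, 0.6) → IN Λ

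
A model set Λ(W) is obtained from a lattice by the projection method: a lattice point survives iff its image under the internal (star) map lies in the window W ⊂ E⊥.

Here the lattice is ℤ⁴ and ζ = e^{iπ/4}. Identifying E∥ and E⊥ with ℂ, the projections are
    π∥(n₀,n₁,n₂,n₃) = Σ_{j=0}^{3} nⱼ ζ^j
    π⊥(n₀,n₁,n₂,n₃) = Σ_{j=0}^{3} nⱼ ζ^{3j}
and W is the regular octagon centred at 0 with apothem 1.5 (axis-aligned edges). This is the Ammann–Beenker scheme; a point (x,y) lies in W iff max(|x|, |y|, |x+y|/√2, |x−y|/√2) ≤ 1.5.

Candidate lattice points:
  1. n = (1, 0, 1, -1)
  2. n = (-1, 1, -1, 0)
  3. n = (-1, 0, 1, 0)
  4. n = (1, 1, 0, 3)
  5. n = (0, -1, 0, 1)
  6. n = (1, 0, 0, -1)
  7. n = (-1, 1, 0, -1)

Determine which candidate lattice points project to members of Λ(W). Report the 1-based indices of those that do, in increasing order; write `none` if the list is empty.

3, 5, 6

Internal map: ζ^{3j} for j=0..3 gives (1,0), (−√2/2,√2/2), (0,−1), (√2/2,√2/2).
candidate 1: n = (1, 0, 1, -1) → π⊥ ≈ (+0.29289, -1.70711); max(|x|,|y|,|x±y|/√2) = 1.70711 > 1.5 ⇒ ∉ W
candidate 2: n = (-1, 1, -1, 0) → π⊥ ≈ (-1.70711, +1.70711); max(|x|,|y|,|x±y|/√2) = 2.41421 > 1.5 ⇒ ∉ W
candidate 3: n = (-1, 0, 1, 0) → π⊥ ≈ (-1.00000, -1.00000); max(|x|,|y|,|x±y|/√2) = 1.41421 ≤ 1.5 ⇒ ∈ W
candidate 4: n = (1, 1, 0, 3) → π⊥ ≈ (+2.41421, +2.82843); max(|x|,|y|,|x±y|/√2) = 3.70711 > 1.5 ⇒ ∉ W
candidate 5: n = (0, -1, 0, 1) → π⊥ ≈ (+1.41421, +0.00000); max(|x|,|y|,|x±y|/√2) = 1.41421 ≤ 1.5 ⇒ ∈ W
candidate 6: n = (1, 0, 0, -1) → π⊥ ≈ (+0.29289, -0.70711); max(|x|,|y|,|x±y|/√2) = 0.70711 ≤ 1.5 ⇒ ∈ W
candidate 7: n = (-1, 1, 0, -1) → π⊥ ≈ (-2.41421, +0.00000); max(|x|,|y|,|x±y|/√2) = 2.41421 > 1.5 ⇒ ∉ W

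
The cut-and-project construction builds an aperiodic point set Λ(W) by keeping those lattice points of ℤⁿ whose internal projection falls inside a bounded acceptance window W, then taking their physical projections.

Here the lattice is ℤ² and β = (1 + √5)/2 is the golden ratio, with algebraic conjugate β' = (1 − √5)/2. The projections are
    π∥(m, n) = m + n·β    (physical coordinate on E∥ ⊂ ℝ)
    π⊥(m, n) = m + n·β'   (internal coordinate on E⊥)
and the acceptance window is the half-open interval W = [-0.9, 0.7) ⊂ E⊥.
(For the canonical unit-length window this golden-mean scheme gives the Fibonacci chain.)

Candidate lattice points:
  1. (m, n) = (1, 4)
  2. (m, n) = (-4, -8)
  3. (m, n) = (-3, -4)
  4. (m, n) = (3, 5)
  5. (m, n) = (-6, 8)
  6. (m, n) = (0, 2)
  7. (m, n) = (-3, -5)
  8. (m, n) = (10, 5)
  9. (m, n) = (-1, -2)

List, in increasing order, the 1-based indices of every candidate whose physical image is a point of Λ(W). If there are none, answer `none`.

Compute β' = (1−√5)/2 = -0.61803, so π⊥(m,n) = m -0.61803·n.
#1 (1,4): internal coord 1 + (4)·β' = -1.47214; -1.47214 ∉ [-0.9, 0.7) → out
#2 (-4,-8): internal coord -4 + (-8)·β' = +0.94427; +0.94427 ∉ [-0.9, 0.7) → out
#3 (-3,-4): internal coord -3 + (-4)·β' = -0.52786; -0.52786 ∈ [-0.9, 0.7) → IN Λ
#4 (3,5): internal coord 3 + (5)·β' = -0.09017; -0.09017 ∈ [-0.9, 0.7) → IN Λ
#5 (-6,8): internal coord -6 + (8)·β' = -10.94427; -10.94427 ∉ [-0.9, 0.7) → out
#6 (0,2): internal coord 0 + (2)·β' = -1.23607; -1.23607 ∉ [-0.9, 0.7) → out
#7 (-3,-5): internal coord -3 + (-5)·β' = +0.09017; +0.09017 ∈ [-0.9, 0.7) → IN Λ
#8 (10,5): internal coord 10 + (5)·β' = +6.90983; +6.90983 ∉ [-0.9, 0.7) → out
#9 (-1,-2): internal coord -1 + (-2)·β' = +0.23607; +0.23607 ∈ [-0.9, 0.7) → IN Λ

3, 4, 7, 9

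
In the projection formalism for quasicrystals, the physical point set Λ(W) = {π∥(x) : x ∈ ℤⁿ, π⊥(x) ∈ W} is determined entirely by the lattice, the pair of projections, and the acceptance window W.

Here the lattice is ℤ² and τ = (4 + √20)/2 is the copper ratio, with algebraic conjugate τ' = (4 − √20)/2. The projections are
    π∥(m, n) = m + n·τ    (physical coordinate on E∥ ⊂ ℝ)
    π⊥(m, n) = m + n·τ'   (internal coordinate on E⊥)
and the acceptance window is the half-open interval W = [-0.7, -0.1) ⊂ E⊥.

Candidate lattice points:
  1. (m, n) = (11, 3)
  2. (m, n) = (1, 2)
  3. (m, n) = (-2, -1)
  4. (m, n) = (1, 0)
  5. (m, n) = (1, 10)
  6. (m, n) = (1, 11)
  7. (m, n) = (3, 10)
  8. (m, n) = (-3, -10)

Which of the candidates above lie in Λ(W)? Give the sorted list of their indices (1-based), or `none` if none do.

8

Compute τ' = (4−√20)/2 = -0.2361, so π⊥(m,n) = m -0.2361·n.
#1 (11,3): internal coord 11 + (3)·τ' = +10.2918; +10.2918 ∉ [-0.7, -0.1) → out
#2 (1,2): internal coord 1 + (2)·τ' = +0.5279; +0.5279 ∉ [-0.7, -0.1) → out
#3 (-2,-1): internal coord -2 + (-1)·τ' = -1.7639; -1.7639 ∉ [-0.7, -0.1) → out
#4 (1,0): internal coord 1 + (0)·τ' = +1.0000; +1.0000 ∉ [-0.7, -0.1) → out
#5 (1,10): internal coord 1 + (10)·τ' = -1.3607; -1.3607 ∉ [-0.7, -0.1) → out
#6 (1,11): internal coord 1 + (11)·τ' = -1.5967; -1.5967 ∉ [-0.7, -0.1) → out
#7 (3,10): internal coord 3 + (10)·τ' = +0.6393; +0.6393 ∉ [-0.7, -0.1) → out
#8 (-3,-10): internal coord -3 + (-10)·τ' = -0.6393; -0.6393 ∈ [-0.7, -0.1) → IN Λ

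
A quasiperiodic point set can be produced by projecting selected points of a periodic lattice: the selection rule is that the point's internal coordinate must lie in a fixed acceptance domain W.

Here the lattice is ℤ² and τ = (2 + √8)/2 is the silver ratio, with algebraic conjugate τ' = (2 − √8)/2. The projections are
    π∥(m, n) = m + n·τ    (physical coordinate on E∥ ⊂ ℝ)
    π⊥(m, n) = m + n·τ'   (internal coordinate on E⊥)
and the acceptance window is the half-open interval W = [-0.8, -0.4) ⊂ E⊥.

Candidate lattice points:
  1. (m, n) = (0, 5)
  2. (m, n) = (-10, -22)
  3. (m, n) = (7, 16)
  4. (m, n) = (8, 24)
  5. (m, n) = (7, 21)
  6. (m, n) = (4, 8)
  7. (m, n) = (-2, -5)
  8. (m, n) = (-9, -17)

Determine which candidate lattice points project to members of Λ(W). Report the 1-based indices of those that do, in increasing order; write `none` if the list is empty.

Compute τ' = (2−√8)/2 = -0.414214, so π⊥(m,n) = m -0.414214·n.
candidate 1: (m,n)=(0,5) → π∥ = 0+5·τ ≈ 12.071068, π⊥ = 0+5·τ' ≈ -2.071068 ∉ [-0.8, -0.4) ⇒ out
candidate 2: (m,n)=(-10,-22) → π∥ = -10-22·τ ≈ -63.112698, π⊥ = -10-22·τ' ≈ -0.887302 ∉ [-0.8, -0.4) ⇒ out
candidate 3: (m,n)=(7,16) → π∥ = 7+16·τ ≈ 45.627417, π⊥ = 7+16·τ' ≈ 0.372583 ∉ [-0.8, -0.4) ⇒ out
candidate 4: (m,n)=(8,24) → π∥ = 8+24·τ ≈ 65.941125, π⊥ = 8+24·τ' ≈ -1.941125 ∉ [-0.8, -0.4) ⇒ out
candidate 5: (m,n)=(7,21) → π∥ = 7+21·τ ≈ 57.698485, π⊥ = 7+21·τ' ≈ -1.698485 ∉ [-0.8, -0.4) ⇒ out
candidate 6: (m,n)=(4,8) → π∥ = 4+8·τ ≈ 23.313708, π⊥ = 4+8·τ' ≈ 0.686292 ∉ [-0.8, -0.4) ⇒ out
candidate 7: (m,n)=(-2,-5) → π∥ = -2-5·τ ≈ -14.071068, π⊥ = -2-5·τ' ≈ 0.071068 ∉ [-0.8, -0.4) ⇒ out
candidate 8: (m,n)=(-9,-17) → π∥ = -9-17·τ ≈ -50.041631, π⊥ = -9-17·τ' ≈ -1.958369 ∉ [-0.8, -0.4) ⇒ out

none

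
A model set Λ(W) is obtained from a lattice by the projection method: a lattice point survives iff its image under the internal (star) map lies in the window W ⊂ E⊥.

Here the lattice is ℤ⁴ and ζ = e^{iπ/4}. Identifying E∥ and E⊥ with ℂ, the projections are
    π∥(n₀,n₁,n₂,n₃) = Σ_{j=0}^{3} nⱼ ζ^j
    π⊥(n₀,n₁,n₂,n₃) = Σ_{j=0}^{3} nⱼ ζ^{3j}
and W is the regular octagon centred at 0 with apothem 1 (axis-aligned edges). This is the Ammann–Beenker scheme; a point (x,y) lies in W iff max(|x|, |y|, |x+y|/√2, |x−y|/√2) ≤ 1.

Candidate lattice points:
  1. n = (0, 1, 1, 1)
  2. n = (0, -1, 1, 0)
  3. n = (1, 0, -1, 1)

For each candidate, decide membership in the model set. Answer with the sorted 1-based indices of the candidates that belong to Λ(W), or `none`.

With ζ = e^{iπ/4} the internal vectors are ζ^0,ζ^3,ζ^6,ζ^9.
#1 (0, 1, 1, 1): internal (0.0000, 0.4142); octagon support 0.4142 vs apothem 1 → ∈ W
#2 (0, -1, 1, 0): internal (0.7071, -1.7071); octagon support 1.7071 vs apothem 1 → ∉ W
#3 (1, 0, -1, 1): internal (1.7071, 1.7071); octagon support 2.4142 vs apothem 1 → ∉ W

1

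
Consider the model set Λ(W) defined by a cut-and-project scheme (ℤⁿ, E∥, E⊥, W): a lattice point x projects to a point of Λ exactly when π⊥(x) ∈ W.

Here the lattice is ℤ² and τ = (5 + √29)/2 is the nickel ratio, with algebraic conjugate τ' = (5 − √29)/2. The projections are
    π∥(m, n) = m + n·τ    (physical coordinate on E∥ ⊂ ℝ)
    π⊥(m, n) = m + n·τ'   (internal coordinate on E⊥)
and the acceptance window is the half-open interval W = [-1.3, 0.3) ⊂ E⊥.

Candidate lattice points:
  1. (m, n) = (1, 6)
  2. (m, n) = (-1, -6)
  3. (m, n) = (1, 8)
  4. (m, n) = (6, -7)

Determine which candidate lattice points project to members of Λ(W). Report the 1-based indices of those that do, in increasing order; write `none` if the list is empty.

Numerically τ ≈ 5.19258 and τ' = −1/τ ≈ -0.19258.
#1 (1,6): internal coord 1 + (6)·τ' = -0.15549; -0.15549 ∈ [-1.3, 0.3) → IN Λ
#2 (-1,-6): internal coord -1 + (-6)·τ' = +0.15549; +0.15549 ∈ [-1.3, 0.3) → IN Λ
#3 (1,8): internal coord 1 + (8)·τ' = -0.54066; -0.54066 ∈ [-1.3, 0.3) → IN Λ
#4 (6,-7): internal coord 6 + (-7)·τ' = +7.34808; +7.34808 ∉ [-1.3, 0.3) → out

1, 2, 3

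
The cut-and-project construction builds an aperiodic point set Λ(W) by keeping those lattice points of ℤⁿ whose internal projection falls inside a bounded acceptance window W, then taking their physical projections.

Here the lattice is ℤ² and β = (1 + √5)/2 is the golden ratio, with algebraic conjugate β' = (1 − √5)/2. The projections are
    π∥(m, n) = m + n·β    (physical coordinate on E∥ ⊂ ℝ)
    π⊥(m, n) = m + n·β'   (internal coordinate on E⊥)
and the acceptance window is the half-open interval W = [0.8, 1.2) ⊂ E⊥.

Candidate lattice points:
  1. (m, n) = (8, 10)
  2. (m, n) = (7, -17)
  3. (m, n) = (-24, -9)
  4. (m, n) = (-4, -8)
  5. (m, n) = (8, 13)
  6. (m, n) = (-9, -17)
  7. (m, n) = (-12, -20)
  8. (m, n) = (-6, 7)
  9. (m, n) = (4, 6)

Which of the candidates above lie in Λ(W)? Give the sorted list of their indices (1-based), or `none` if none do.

4

Compute β' = (1−√5)/2 = -0.6180, so π⊥(m,n) = m -0.6180·n.
candidate 1: (m,n)=(8,10) → π∥ = 8+10·β ≈ 24.1803, π⊥ = 8+10·β' ≈ 1.8197 ∉ [0.8, 1.2) ⇒ out
candidate 2: (m,n)=(7,-17) → π∥ = 7-17·β ≈ -20.5066, π⊥ = 7-17·β' ≈ 17.5066 ∉ [0.8, 1.2) ⇒ out
candidate 3: (m,n)=(-24,-9) → π∥ = -24-9·β ≈ -38.5623, π⊥ = -24-9·β' ≈ -18.4377 ∉ [0.8, 1.2) ⇒ out
candidate 4: (m,n)=(-4,-8) → π∥ = -4-8·β ≈ -16.9443, π⊥ = -4-8·β' ≈ 0.9443 ∈ [0.8, 1.2) ⇒ IN Λ
candidate 5: (m,n)=(8,13) → π∥ = 8+13·β ≈ 29.0344, π⊥ = 8+13·β' ≈ -0.0344 ∉ [0.8, 1.2) ⇒ out
candidate 6: (m,n)=(-9,-17) → π∥ = -9-17·β ≈ -36.5066, π⊥ = -9-17·β' ≈ 1.5066 ∉ [0.8, 1.2) ⇒ out
candidate 7: (m,n)=(-12,-20) → π∥ = -12-20·β ≈ -44.3607, π⊥ = -12-20·β' ≈ 0.3607 ∉ [0.8, 1.2) ⇒ out
candidate 8: (m,n)=(-6,7) → π∥ = -6+7·β ≈ 5.3262, π⊥ = -6+7·β' ≈ -10.3262 ∉ [0.8, 1.2) ⇒ out
candidate 9: (m,n)=(4,6) → π∥ = 4+6·β ≈ 13.7082, π⊥ = 4+6·β' ≈ 0.2918 ∉ [0.8, 1.2) ⇒ out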